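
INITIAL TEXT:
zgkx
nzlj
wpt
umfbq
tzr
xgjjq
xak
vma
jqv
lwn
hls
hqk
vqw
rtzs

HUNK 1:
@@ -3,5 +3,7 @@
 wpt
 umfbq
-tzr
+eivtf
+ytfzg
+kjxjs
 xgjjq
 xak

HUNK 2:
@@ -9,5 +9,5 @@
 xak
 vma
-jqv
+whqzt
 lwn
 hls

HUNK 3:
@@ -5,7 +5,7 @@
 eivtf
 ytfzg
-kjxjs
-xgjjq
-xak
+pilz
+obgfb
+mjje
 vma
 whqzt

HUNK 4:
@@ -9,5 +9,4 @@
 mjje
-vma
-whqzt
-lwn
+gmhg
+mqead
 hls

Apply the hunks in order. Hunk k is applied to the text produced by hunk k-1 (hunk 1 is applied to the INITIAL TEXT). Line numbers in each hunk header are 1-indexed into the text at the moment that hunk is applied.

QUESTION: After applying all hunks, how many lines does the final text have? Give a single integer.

Answer: 15

Derivation:
Hunk 1: at line 3 remove [tzr] add [eivtf,ytfzg,kjxjs] -> 16 lines: zgkx nzlj wpt umfbq eivtf ytfzg kjxjs xgjjq xak vma jqv lwn hls hqk vqw rtzs
Hunk 2: at line 9 remove [jqv] add [whqzt] -> 16 lines: zgkx nzlj wpt umfbq eivtf ytfzg kjxjs xgjjq xak vma whqzt lwn hls hqk vqw rtzs
Hunk 3: at line 5 remove [kjxjs,xgjjq,xak] add [pilz,obgfb,mjje] -> 16 lines: zgkx nzlj wpt umfbq eivtf ytfzg pilz obgfb mjje vma whqzt lwn hls hqk vqw rtzs
Hunk 4: at line 9 remove [vma,whqzt,lwn] add [gmhg,mqead] -> 15 lines: zgkx nzlj wpt umfbq eivtf ytfzg pilz obgfb mjje gmhg mqead hls hqk vqw rtzs
Final line count: 15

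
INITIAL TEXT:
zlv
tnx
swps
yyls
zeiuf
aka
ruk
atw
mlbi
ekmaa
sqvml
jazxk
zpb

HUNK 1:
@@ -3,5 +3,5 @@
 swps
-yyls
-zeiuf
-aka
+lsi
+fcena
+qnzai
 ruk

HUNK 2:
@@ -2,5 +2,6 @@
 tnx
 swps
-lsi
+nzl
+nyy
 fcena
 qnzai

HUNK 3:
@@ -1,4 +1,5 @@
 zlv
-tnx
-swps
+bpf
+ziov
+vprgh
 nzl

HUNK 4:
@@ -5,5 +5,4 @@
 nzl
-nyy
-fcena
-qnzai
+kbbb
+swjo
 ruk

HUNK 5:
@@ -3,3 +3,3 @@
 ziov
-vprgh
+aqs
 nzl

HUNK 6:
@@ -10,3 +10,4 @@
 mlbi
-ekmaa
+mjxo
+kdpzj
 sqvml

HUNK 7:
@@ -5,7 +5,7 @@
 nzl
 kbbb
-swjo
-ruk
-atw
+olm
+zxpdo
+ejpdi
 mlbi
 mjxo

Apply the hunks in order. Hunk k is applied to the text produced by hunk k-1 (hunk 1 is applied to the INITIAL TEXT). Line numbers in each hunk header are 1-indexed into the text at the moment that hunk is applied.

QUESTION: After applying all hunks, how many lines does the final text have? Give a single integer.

Answer: 15

Derivation:
Hunk 1: at line 3 remove [yyls,zeiuf,aka] add [lsi,fcena,qnzai] -> 13 lines: zlv tnx swps lsi fcena qnzai ruk atw mlbi ekmaa sqvml jazxk zpb
Hunk 2: at line 2 remove [lsi] add [nzl,nyy] -> 14 lines: zlv tnx swps nzl nyy fcena qnzai ruk atw mlbi ekmaa sqvml jazxk zpb
Hunk 3: at line 1 remove [tnx,swps] add [bpf,ziov,vprgh] -> 15 lines: zlv bpf ziov vprgh nzl nyy fcena qnzai ruk atw mlbi ekmaa sqvml jazxk zpb
Hunk 4: at line 5 remove [nyy,fcena,qnzai] add [kbbb,swjo] -> 14 lines: zlv bpf ziov vprgh nzl kbbb swjo ruk atw mlbi ekmaa sqvml jazxk zpb
Hunk 5: at line 3 remove [vprgh] add [aqs] -> 14 lines: zlv bpf ziov aqs nzl kbbb swjo ruk atw mlbi ekmaa sqvml jazxk zpb
Hunk 6: at line 10 remove [ekmaa] add [mjxo,kdpzj] -> 15 lines: zlv bpf ziov aqs nzl kbbb swjo ruk atw mlbi mjxo kdpzj sqvml jazxk zpb
Hunk 7: at line 5 remove [swjo,ruk,atw] add [olm,zxpdo,ejpdi] -> 15 lines: zlv bpf ziov aqs nzl kbbb olm zxpdo ejpdi mlbi mjxo kdpzj sqvml jazxk zpb
Final line count: 15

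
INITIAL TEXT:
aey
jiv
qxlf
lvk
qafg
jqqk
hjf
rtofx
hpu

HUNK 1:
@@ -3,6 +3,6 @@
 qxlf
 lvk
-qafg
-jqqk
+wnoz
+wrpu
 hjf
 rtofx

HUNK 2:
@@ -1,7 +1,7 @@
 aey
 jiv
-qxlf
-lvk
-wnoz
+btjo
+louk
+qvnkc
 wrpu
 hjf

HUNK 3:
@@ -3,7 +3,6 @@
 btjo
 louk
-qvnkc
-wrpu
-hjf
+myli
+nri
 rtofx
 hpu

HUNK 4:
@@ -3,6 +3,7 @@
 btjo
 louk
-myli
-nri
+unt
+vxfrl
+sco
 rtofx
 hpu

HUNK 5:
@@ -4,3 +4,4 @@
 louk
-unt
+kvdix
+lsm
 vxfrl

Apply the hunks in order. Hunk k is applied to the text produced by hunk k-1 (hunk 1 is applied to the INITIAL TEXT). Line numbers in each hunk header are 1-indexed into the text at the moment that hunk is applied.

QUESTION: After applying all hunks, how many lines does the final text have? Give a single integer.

Answer: 10

Derivation:
Hunk 1: at line 3 remove [qafg,jqqk] add [wnoz,wrpu] -> 9 lines: aey jiv qxlf lvk wnoz wrpu hjf rtofx hpu
Hunk 2: at line 1 remove [qxlf,lvk,wnoz] add [btjo,louk,qvnkc] -> 9 lines: aey jiv btjo louk qvnkc wrpu hjf rtofx hpu
Hunk 3: at line 3 remove [qvnkc,wrpu,hjf] add [myli,nri] -> 8 lines: aey jiv btjo louk myli nri rtofx hpu
Hunk 4: at line 3 remove [myli,nri] add [unt,vxfrl,sco] -> 9 lines: aey jiv btjo louk unt vxfrl sco rtofx hpu
Hunk 5: at line 4 remove [unt] add [kvdix,lsm] -> 10 lines: aey jiv btjo louk kvdix lsm vxfrl sco rtofx hpu
Final line count: 10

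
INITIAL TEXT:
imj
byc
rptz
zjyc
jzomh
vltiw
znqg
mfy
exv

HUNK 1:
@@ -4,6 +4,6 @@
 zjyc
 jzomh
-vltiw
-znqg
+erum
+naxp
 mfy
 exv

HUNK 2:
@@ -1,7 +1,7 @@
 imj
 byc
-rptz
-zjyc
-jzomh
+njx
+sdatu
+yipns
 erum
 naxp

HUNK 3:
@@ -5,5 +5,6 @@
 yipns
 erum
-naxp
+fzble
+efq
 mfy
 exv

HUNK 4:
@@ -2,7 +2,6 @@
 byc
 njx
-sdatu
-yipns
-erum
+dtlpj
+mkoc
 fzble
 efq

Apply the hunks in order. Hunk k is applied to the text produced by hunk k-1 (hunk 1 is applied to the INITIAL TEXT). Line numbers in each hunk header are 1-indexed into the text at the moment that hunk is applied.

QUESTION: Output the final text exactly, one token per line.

Answer: imj
byc
njx
dtlpj
mkoc
fzble
efq
mfy
exv

Derivation:
Hunk 1: at line 4 remove [vltiw,znqg] add [erum,naxp] -> 9 lines: imj byc rptz zjyc jzomh erum naxp mfy exv
Hunk 2: at line 1 remove [rptz,zjyc,jzomh] add [njx,sdatu,yipns] -> 9 lines: imj byc njx sdatu yipns erum naxp mfy exv
Hunk 3: at line 5 remove [naxp] add [fzble,efq] -> 10 lines: imj byc njx sdatu yipns erum fzble efq mfy exv
Hunk 4: at line 2 remove [sdatu,yipns,erum] add [dtlpj,mkoc] -> 9 lines: imj byc njx dtlpj mkoc fzble efq mfy exv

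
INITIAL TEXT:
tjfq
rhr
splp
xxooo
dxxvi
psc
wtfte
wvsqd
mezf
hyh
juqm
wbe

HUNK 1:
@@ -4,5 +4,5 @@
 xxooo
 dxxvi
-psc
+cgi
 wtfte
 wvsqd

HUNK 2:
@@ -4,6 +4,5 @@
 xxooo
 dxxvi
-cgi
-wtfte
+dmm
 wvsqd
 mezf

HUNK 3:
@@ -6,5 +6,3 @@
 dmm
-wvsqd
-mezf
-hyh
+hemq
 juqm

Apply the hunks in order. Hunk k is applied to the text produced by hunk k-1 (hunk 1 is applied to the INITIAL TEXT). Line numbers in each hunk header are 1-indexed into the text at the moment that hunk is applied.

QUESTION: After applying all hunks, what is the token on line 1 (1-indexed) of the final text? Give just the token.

Answer: tjfq

Derivation:
Hunk 1: at line 4 remove [psc] add [cgi] -> 12 lines: tjfq rhr splp xxooo dxxvi cgi wtfte wvsqd mezf hyh juqm wbe
Hunk 2: at line 4 remove [cgi,wtfte] add [dmm] -> 11 lines: tjfq rhr splp xxooo dxxvi dmm wvsqd mezf hyh juqm wbe
Hunk 3: at line 6 remove [wvsqd,mezf,hyh] add [hemq] -> 9 lines: tjfq rhr splp xxooo dxxvi dmm hemq juqm wbe
Final line 1: tjfq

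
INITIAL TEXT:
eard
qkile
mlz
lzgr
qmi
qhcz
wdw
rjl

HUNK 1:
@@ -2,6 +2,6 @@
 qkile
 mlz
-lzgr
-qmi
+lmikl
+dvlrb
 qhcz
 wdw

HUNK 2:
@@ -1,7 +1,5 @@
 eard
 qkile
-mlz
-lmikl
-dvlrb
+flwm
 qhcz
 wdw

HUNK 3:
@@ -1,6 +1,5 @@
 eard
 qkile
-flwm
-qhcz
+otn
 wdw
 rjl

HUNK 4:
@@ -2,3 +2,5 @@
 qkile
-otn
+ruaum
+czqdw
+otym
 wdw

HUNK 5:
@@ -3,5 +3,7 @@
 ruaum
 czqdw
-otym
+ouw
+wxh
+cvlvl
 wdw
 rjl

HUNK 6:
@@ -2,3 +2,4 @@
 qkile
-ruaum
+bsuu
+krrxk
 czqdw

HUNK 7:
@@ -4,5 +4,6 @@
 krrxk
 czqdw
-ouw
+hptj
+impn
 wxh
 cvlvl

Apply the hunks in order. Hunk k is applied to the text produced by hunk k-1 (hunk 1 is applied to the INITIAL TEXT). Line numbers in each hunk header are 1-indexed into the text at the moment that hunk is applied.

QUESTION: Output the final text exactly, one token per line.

Hunk 1: at line 2 remove [lzgr,qmi] add [lmikl,dvlrb] -> 8 lines: eard qkile mlz lmikl dvlrb qhcz wdw rjl
Hunk 2: at line 1 remove [mlz,lmikl,dvlrb] add [flwm] -> 6 lines: eard qkile flwm qhcz wdw rjl
Hunk 3: at line 1 remove [flwm,qhcz] add [otn] -> 5 lines: eard qkile otn wdw rjl
Hunk 4: at line 2 remove [otn] add [ruaum,czqdw,otym] -> 7 lines: eard qkile ruaum czqdw otym wdw rjl
Hunk 5: at line 3 remove [otym] add [ouw,wxh,cvlvl] -> 9 lines: eard qkile ruaum czqdw ouw wxh cvlvl wdw rjl
Hunk 6: at line 2 remove [ruaum] add [bsuu,krrxk] -> 10 lines: eard qkile bsuu krrxk czqdw ouw wxh cvlvl wdw rjl
Hunk 7: at line 4 remove [ouw] add [hptj,impn] -> 11 lines: eard qkile bsuu krrxk czqdw hptj impn wxh cvlvl wdw rjl

Answer: eard
qkile
bsuu
krrxk
czqdw
hptj
impn
wxh
cvlvl
wdw
rjl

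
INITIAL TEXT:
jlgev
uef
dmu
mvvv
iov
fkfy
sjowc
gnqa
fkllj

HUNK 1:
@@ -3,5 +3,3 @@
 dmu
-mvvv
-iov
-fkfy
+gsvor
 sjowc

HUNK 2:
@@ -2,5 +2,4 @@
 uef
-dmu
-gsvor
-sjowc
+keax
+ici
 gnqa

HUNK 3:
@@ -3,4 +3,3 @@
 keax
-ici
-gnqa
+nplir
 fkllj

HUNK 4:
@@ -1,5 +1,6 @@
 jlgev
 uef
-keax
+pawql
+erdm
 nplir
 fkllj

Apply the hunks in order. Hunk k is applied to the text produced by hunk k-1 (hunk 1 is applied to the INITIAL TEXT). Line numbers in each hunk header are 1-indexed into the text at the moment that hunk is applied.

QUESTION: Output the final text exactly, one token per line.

Answer: jlgev
uef
pawql
erdm
nplir
fkllj

Derivation:
Hunk 1: at line 3 remove [mvvv,iov,fkfy] add [gsvor] -> 7 lines: jlgev uef dmu gsvor sjowc gnqa fkllj
Hunk 2: at line 2 remove [dmu,gsvor,sjowc] add [keax,ici] -> 6 lines: jlgev uef keax ici gnqa fkllj
Hunk 3: at line 3 remove [ici,gnqa] add [nplir] -> 5 lines: jlgev uef keax nplir fkllj
Hunk 4: at line 1 remove [keax] add [pawql,erdm] -> 6 lines: jlgev uef pawql erdm nplir fkllj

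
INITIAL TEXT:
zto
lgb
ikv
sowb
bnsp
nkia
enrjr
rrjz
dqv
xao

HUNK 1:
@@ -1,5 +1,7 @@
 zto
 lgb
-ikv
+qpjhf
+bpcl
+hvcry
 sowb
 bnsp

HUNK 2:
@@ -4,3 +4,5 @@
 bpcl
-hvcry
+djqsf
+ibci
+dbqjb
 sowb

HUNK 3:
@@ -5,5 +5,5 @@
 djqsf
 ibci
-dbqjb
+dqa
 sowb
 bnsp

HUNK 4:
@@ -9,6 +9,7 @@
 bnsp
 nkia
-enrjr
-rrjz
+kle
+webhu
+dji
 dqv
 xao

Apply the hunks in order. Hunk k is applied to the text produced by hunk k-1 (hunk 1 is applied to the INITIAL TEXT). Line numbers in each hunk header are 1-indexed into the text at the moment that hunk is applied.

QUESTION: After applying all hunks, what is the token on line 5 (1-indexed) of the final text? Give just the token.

Hunk 1: at line 1 remove [ikv] add [qpjhf,bpcl,hvcry] -> 12 lines: zto lgb qpjhf bpcl hvcry sowb bnsp nkia enrjr rrjz dqv xao
Hunk 2: at line 4 remove [hvcry] add [djqsf,ibci,dbqjb] -> 14 lines: zto lgb qpjhf bpcl djqsf ibci dbqjb sowb bnsp nkia enrjr rrjz dqv xao
Hunk 3: at line 5 remove [dbqjb] add [dqa] -> 14 lines: zto lgb qpjhf bpcl djqsf ibci dqa sowb bnsp nkia enrjr rrjz dqv xao
Hunk 4: at line 9 remove [enrjr,rrjz] add [kle,webhu,dji] -> 15 lines: zto lgb qpjhf bpcl djqsf ibci dqa sowb bnsp nkia kle webhu dji dqv xao
Final line 5: djqsf

Answer: djqsf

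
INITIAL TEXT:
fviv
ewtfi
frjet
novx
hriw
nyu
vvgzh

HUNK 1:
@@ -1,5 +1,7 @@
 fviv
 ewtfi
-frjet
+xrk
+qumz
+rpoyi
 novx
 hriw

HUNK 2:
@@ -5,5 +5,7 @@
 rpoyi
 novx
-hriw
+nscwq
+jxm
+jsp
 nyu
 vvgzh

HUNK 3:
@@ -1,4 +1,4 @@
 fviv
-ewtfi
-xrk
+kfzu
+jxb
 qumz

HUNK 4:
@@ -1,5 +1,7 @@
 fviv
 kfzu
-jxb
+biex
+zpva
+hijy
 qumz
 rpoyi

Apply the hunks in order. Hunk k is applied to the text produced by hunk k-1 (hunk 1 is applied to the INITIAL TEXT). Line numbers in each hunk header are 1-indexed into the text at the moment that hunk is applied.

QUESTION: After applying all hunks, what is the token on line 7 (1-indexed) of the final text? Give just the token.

Hunk 1: at line 1 remove [frjet] add [xrk,qumz,rpoyi] -> 9 lines: fviv ewtfi xrk qumz rpoyi novx hriw nyu vvgzh
Hunk 2: at line 5 remove [hriw] add [nscwq,jxm,jsp] -> 11 lines: fviv ewtfi xrk qumz rpoyi novx nscwq jxm jsp nyu vvgzh
Hunk 3: at line 1 remove [ewtfi,xrk] add [kfzu,jxb] -> 11 lines: fviv kfzu jxb qumz rpoyi novx nscwq jxm jsp nyu vvgzh
Hunk 4: at line 1 remove [jxb] add [biex,zpva,hijy] -> 13 lines: fviv kfzu biex zpva hijy qumz rpoyi novx nscwq jxm jsp nyu vvgzh
Final line 7: rpoyi

Answer: rpoyi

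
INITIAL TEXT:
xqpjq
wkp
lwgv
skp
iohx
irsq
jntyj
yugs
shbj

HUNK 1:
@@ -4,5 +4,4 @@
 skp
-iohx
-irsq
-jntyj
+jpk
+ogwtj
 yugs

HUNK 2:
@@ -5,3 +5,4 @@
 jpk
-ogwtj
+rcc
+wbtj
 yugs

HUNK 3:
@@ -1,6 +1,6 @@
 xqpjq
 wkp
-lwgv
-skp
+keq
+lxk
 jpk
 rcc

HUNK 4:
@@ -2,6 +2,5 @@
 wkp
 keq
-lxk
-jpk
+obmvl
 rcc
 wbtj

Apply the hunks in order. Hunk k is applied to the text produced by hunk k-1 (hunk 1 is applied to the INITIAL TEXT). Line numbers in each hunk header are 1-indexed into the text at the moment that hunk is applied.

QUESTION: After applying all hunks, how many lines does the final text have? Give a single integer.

Answer: 8

Derivation:
Hunk 1: at line 4 remove [iohx,irsq,jntyj] add [jpk,ogwtj] -> 8 lines: xqpjq wkp lwgv skp jpk ogwtj yugs shbj
Hunk 2: at line 5 remove [ogwtj] add [rcc,wbtj] -> 9 lines: xqpjq wkp lwgv skp jpk rcc wbtj yugs shbj
Hunk 3: at line 1 remove [lwgv,skp] add [keq,lxk] -> 9 lines: xqpjq wkp keq lxk jpk rcc wbtj yugs shbj
Hunk 4: at line 2 remove [lxk,jpk] add [obmvl] -> 8 lines: xqpjq wkp keq obmvl rcc wbtj yugs shbj
Final line count: 8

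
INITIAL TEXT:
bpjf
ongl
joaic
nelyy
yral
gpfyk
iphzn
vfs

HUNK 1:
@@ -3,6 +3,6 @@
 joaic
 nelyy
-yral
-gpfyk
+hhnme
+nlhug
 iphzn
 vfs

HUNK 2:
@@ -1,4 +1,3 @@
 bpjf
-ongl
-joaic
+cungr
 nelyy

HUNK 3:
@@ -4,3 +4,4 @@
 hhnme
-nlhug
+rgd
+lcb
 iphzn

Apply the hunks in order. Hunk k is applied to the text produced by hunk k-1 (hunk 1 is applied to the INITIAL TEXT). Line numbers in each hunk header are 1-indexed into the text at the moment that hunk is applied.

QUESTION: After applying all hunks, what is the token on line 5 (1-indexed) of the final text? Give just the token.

Answer: rgd

Derivation:
Hunk 1: at line 3 remove [yral,gpfyk] add [hhnme,nlhug] -> 8 lines: bpjf ongl joaic nelyy hhnme nlhug iphzn vfs
Hunk 2: at line 1 remove [ongl,joaic] add [cungr] -> 7 lines: bpjf cungr nelyy hhnme nlhug iphzn vfs
Hunk 3: at line 4 remove [nlhug] add [rgd,lcb] -> 8 lines: bpjf cungr nelyy hhnme rgd lcb iphzn vfs
Final line 5: rgd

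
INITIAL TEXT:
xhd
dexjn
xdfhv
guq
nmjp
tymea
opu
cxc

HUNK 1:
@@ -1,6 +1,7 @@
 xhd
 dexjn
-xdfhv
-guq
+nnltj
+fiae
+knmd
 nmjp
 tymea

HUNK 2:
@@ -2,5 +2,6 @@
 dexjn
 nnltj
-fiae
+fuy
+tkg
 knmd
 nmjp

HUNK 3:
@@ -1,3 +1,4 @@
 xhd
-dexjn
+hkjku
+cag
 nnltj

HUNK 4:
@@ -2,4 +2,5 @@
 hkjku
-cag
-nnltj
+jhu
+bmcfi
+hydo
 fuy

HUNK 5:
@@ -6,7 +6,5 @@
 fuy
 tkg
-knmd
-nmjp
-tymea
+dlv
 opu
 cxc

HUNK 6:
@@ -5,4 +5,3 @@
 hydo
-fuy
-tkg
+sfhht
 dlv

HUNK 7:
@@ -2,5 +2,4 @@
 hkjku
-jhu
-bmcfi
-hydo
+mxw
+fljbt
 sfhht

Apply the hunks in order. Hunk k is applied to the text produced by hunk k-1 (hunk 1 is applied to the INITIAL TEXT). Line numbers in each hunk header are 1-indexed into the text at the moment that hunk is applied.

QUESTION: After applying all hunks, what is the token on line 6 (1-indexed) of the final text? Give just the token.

Answer: dlv

Derivation:
Hunk 1: at line 1 remove [xdfhv,guq] add [nnltj,fiae,knmd] -> 9 lines: xhd dexjn nnltj fiae knmd nmjp tymea opu cxc
Hunk 2: at line 2 remove [fiae] add [fuy,tkg] -> 10 lines: xhd dexjn nnltj fuy tkg knmd nmjp tymea opu cxc
Hunk 3: at line 1 remove [dexjn] add [hkjku,cag] -> 11 lines: xhd hkjku cag nnltj fuy tkg knmd nmjp tymea opu cxc
Hunk 4: at line 2 remove [cag,nnltj] add [jhu,bmcfi,hydo] -> 12 lines: xhd hkjku jhu bmcfi hydo fuy tkg knmd nmjp tymea opu cxc
Hunk 5: at line 6 remove [knmd,nmjp,tymea] add [dlv] -> 10 lines: xhd hkjku jhu bmcfi hydo fuy tkg dlv opu cxc
Hunk 6: at line 5 remove [fuy,tkg] add [sfhht] -> 9 lines: xhd hkjku jhu bmcfi hydo sfhht dlv opu cxc
Hunk 7: at line 2 remove [jhu,bmcfi,hydo] add [mxw,fljbt] -> 8 lines: xhd hkjku mxw fljbt sfhht dlv opu cxc
Final line 6: dlv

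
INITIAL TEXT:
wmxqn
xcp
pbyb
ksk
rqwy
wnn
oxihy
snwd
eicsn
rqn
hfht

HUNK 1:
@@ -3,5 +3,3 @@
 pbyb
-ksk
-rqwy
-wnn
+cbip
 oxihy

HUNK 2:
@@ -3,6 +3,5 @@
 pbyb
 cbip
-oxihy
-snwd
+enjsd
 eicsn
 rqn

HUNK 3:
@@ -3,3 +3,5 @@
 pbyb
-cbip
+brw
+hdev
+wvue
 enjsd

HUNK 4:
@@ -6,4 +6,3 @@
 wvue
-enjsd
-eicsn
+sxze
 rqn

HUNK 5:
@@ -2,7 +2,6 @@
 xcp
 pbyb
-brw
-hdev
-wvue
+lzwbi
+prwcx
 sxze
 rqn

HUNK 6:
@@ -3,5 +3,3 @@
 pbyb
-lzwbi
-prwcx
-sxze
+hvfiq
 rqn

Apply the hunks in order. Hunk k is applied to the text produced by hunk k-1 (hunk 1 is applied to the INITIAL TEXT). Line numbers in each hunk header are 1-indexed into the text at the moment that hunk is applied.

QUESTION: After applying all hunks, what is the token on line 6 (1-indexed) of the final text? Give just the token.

Hunk 1: at line 3 remove [ksk,rqwy,wnn] add [cbip] -> 9 lines: wmxqn xcp pbyb cbip oxihy snwd eicsn rqn hfht
Hunk 2: at line 3 remove [oxihy,snwd] add [enjsd] -> 8 lines: wmxqn xcp pbyb cbip enjsd eicsn rqn hfht
Hunk 3: at line 3 remove [cbip] add [brw,hdev,wvue] -> 10 lines: wmxqn xcp pbyb brw hdev wvue enjsd eicsn rqn hfht
Hunk 4: at line 6 remove [enjsd,eicsn] add [sxze] -> 9 lines: wmxqn xcp pbyb brw hdev wvue sxze rqn hfht
Hunk 5: at line 2 remove [brw,hdev,wvue] add [lzwbi,prwcx] -> 8 lines: wmxqn xcp pbyb lzwbi prwcx sxze rqn hfht
Hunk 6: at line 3 remove [lzwbi,prwcx,sxze] add [hvfiq] -> 6 lines: wmxqn xcp pbyb hvfiq rqn hfht
Final line 6: hfht

Answer: hfht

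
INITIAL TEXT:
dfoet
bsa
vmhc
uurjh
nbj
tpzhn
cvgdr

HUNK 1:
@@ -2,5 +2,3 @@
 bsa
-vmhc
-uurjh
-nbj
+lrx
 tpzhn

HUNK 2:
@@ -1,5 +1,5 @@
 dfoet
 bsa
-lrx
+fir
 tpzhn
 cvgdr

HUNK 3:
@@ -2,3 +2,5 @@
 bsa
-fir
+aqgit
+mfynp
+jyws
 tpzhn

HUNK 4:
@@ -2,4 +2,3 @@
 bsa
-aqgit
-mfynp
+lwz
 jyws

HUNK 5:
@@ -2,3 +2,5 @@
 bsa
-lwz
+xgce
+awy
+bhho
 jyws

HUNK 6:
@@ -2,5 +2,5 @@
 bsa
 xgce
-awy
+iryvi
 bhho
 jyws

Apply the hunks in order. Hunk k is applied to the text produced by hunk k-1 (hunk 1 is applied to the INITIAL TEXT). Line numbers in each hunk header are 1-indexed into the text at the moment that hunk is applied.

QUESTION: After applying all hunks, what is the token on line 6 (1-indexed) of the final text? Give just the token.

Hunk 1: at line 2 remove [vmhc,uurjh,nbj] add [lrx] -> 5 lines: dfoet bsa lrx tpzhn cvgdr
Hunk 2: at line 1 remove [lrx] add [fir] -> 5 lines: dfoet bsa fir tpzhn cvgdr
Hunk 3: at line 2 remove [fir] add [aqgit,mfynp,jyws] -> 7 lines: dfoet bsa aqgit mfynp jyws tpzhn cvgdr
Hunk 4: at line 2 remove [aqgit,mfynp] add [lwz] -> 6 lines: dfoet bsa lwz jyws tpzhn cvgdr
Hunk 5: at line 2 remove [lwz] add [xgce,awy,bhho] -> 8 lines: dfoet bsa xgce awy bhho jyws tpzhn cvgdr
Hunk 6: at line 2 remove [awy] add [iryvi] -> 8 lines: dfoet bsa xgce iryvi bhho jyws tpzhn cvgdr
Final line 6: jyws

Answer: jyws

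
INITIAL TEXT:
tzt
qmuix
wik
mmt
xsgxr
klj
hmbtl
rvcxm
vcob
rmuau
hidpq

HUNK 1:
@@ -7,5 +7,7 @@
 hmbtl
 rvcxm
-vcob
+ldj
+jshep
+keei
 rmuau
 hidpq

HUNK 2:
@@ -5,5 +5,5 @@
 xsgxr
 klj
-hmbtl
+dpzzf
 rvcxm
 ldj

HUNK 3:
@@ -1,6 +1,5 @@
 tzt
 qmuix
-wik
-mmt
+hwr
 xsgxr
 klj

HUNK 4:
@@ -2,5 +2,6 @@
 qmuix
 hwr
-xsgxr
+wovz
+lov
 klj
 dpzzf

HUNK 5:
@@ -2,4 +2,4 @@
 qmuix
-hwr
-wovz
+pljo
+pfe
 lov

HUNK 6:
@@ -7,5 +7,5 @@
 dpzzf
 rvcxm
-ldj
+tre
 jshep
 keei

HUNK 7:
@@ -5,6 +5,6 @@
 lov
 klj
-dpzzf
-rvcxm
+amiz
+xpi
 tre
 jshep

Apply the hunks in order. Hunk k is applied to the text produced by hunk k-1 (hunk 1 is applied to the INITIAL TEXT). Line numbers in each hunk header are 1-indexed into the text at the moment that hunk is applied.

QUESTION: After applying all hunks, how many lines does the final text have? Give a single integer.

Answer: 13

Derivation:
Hunk 1: at line 7 remove [vcob] add [ldj,jshep,keei] -> 13 lines: tzt qmuix wik mmt xsgxr klj hmbtl rvcxm ldj jshep keei rmuau hidpq
Hunk 2: at line 5 remove [hmbtl] add [dpzzf] -> 13 lines: tzt qmuix wik mmt xsgxr klj dpzzf rvcxm ldj jshep keei rmuau hidpq
Hunk 3: at line 1 remove [wik,mmt] add [hwr] -> 12 lines: tzt qmuix hwr xsgxr klj dpzzf rvcxm ldj jshep keei rmuau hidpq
Hunk 4: at line 2 remove [xsgxr] add [wovz,lov] -> 13 lines: tzt qmuix hwr wovz lov klj dpzzf rvcxm ldj jshep keei rmuau hidpq
Hunk 5: at line 2 remove [hwr,wovz] add [pljo,pfe] -> 13 lines: tzt qmuix pljo pfe lov klj dpzzf rvcxm ldj jshep keei rmuau hidpq
Hunk 6: at line 7 remove [ldj] add [tre] -> 13 lines: tzt qmuix pljo pfe lov klj dpzzf rvcxm tre jshep keei rmuau hidpq
Hunk 7: at line 5 remove [dpzzf,rvcxm] add [amiz,xpi] -> 13 lines: tzt qmuix pljo pfe lov klj amiz xpi tre jshep keei rmuau hidpq
Final line count: 13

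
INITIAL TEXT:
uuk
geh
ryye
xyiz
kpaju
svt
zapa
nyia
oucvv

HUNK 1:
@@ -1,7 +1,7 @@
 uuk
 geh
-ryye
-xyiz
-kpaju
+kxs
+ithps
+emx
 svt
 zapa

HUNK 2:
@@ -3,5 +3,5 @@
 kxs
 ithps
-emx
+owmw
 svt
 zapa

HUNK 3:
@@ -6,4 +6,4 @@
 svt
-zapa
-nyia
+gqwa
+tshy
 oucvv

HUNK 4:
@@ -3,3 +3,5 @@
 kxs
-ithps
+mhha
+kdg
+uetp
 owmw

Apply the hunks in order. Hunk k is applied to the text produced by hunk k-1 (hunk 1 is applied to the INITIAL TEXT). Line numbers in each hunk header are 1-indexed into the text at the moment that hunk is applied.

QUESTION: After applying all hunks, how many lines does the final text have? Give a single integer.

Answer: 11

Derivation:
Hunk 1: at line 1 remove [ryye,xyiz,kpaju] add [kxs,ithps,emx] -> 9 lines: uuk geh kxs ithps emx svt zapa nyia oucvv
Hunk 2: at line 3 remove [emx] add [owmw] -> 9 lines: uuk geh kxs ithps owmw svt zapa nyia oucvv
Hunk 3: at line 6 remove [zapa,nyia] add [gqwa,tshy] -> 9 lines: uuk geh kxs ithps owmw svt gqwa tshy oucvv
Hunk 4: at line 3 remove [ithps] add [mhha,kdg,uetp] -> 11 lines: uuk geh kxs mhha kdg uetp owmw svt gqwa tshy oucvv
Final line count: 11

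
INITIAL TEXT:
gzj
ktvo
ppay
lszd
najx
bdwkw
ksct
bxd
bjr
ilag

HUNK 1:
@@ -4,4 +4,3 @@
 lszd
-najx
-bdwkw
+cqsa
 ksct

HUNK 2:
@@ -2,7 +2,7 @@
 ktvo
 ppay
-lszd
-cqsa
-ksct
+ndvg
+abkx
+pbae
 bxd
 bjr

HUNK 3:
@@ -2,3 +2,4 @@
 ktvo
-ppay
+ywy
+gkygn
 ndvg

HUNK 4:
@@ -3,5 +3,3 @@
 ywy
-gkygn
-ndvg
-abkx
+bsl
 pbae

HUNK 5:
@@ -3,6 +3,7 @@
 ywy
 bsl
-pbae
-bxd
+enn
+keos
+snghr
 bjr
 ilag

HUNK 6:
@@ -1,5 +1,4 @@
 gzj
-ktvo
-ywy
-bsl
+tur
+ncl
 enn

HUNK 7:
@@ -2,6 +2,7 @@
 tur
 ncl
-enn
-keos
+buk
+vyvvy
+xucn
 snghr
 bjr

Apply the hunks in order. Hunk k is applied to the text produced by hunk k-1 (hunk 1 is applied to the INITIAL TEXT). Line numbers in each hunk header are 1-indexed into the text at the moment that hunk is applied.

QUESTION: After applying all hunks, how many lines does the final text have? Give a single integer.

Answer: 9

Derivation:
Hunk 1: at line 4 remove [najx,bdwkw] add [cqsa] -> 9 lines: gzj ktvo ppay lszd cqsa ksct bxd bjr ilag
Hunk 2: at line 2 remove [lszd,cqsa,ksct] add [ndvg,abkx,pbae] -> 9 lines: gzj ktvo ppay ndvg abkx pbae bxd bjr ilag
Hunk 3: at line 2 remove [ppay] add [ywy,gkygn] -> 10 lines: gzj ktvo ywy gkygn ndvg abkx pbae bxd bjr ilag
Hunk 4: at line 3 remove [gkygn,ndvg,abkx] add [bsl] -> 8 lines: gzj ktvo ywy bsl pbae bxd bjr ilag
Hunk 5: at line 3 remove [pbae,bxd] add [enn,keos,snghr] -> 9 lines: gzj ktvo ywy bsl enn keos snghr bjr ilag
Hunk 6: at line 1 remove [ktvo,ywy,bsl] add [tur,ncl] -> 8 lines: gzj tur ncl enn keos snghr bjr ilag
Hunk 7: at line 2 remove [enn,keos] add [buk,vyvvy,xucn] -> 9 lines: gzj tur ncl buk vyvvy xucn snghr bjr ilag
Final line count: 9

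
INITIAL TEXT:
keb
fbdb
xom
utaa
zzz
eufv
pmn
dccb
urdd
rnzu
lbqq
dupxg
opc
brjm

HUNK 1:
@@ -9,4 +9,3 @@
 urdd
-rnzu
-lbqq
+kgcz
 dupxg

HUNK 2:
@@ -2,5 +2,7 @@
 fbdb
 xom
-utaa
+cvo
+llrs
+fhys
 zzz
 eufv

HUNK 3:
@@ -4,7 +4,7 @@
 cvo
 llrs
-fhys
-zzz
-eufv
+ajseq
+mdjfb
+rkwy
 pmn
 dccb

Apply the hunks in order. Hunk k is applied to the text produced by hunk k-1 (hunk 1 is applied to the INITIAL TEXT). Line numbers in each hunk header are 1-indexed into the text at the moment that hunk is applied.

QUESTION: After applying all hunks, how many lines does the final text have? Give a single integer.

Answer: 15

Derivation:
Hunk 1: at line 9 remove [rnzu,lbqq] add [kgcz] -> 13 lines: keb fbdb xom utaa zzz eufv pmn dccb urdd kgcz dupxg opc brjm
Hunk 2: at line 2 remove [utaa] add [cvo,llrs,fhys] -> 15 lines: keb fbdb xom cvo llrs fhys zzz eufv pmn dccb urdd kgcz dupxg opc brjm
Hunk 3: at line 4 remove [fhys,zzz,eufv] add [ajseq,mdjfb,rkwy] -> 15 lines: keb fbdb xom cvo llrs ajseq mdjfb rkwy pmn dccb urdd kgcz dupxg opc brjm
Final line count: 15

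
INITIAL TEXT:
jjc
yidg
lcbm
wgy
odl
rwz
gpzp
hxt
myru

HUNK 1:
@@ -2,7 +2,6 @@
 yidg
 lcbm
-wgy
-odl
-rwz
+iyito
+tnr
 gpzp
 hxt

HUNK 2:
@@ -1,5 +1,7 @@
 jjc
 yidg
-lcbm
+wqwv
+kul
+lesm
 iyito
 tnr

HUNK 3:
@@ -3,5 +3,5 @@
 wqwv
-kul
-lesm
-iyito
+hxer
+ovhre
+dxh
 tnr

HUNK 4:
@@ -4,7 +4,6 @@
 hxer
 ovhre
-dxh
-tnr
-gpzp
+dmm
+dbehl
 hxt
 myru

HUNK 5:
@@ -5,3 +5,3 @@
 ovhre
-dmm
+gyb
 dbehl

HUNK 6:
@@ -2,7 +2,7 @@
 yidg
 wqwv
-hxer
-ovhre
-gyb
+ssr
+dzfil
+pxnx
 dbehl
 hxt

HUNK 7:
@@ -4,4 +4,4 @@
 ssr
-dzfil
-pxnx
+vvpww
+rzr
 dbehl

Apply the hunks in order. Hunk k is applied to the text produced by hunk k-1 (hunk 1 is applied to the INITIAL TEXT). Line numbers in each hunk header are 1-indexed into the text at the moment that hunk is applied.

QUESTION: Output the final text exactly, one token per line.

Hunk 1: at line 2 remove [wgy,odl,rwz] add [iyito,tnr] -> 8 lines: jjc yidg lcbm iyito tnr gpzp hxt myru
Hunk 2: at line 1 remove [lcbm] add [wqwv,kul,lesm] -> 10 lines: jjc yidg wqwv kul lesm iyito tnr gpzp hxt myru
Hunk 3: at line 3 remove [kul,lesm,iyito] add [hxer,ovhre,dxh] -> 10 lines: jjc yidg wqwv hxer ovhre dxh tnr gpzp hxt myru
Hunk 4: at line 4 remove [dxh,tnr,gpzp] add [dmm,dbehl] -> 9 lines: jjc yidg wqwv hxer ovhre dmm dbehl hxt myru
Hunk 5: at line 5 remove [dmm] add [gyb] -> 9 lines: jjc yidg wqwv hxer ovhre gyb dbehl hxt myru
Hunk 6: at line 2 remove [hxer,ovhre,gyb] add [ssr,dzfil,pxnx] -> 9 lines: jjc yidg wqwv ssr dzfil pxnx dbehl hxt myru
Hunk 7: at line 4 remove [dzfil,pxnx] add [vvpww,rzr] -> 9 lines: jjc yidg wqwv ssr vvpww rzr dbehl hxt myru

Answer: jjc
yidg
wqwv
ssr
vvpww
rzr
dbehl
hxt
myru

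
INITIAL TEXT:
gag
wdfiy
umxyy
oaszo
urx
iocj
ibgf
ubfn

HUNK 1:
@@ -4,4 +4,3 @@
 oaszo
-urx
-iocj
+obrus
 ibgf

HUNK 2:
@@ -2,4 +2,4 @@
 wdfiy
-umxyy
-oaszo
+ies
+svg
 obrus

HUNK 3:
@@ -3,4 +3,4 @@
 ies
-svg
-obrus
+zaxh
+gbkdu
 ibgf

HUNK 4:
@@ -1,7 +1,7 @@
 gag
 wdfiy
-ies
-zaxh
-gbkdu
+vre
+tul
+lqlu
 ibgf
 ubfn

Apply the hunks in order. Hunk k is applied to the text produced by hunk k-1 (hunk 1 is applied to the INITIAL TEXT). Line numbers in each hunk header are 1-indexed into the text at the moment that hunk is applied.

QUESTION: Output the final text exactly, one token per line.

Answer: gag
wdfiy
vre
tul
lqlu
ibgf
ubfn

Derivation:
Hunk 1: at line 4 remove [urx,iocj] add [obrus] -> 7 lines: gag wdfiy umxyy oaszo obrus ibgf ubfn
Hunk 2: at line 2 remove [umxyy,oaszo] add [ies,svg] -> 7 lines: gag wdfiy ies svg obrus ibgf ubfn
Hunk 3: at line 3 remove [svg,obrus] add [zaxh,gbkdu] -> 7 lines: gag wdfiy ies zaxh gbkdu ibgf ubfn
Hunk 4: at line 1 remove [ies,zaxh,gbkdu] add [vre,tul,lqlu] -> 7 lines: gag wdfiy vre tul lqlu ibgf ubfn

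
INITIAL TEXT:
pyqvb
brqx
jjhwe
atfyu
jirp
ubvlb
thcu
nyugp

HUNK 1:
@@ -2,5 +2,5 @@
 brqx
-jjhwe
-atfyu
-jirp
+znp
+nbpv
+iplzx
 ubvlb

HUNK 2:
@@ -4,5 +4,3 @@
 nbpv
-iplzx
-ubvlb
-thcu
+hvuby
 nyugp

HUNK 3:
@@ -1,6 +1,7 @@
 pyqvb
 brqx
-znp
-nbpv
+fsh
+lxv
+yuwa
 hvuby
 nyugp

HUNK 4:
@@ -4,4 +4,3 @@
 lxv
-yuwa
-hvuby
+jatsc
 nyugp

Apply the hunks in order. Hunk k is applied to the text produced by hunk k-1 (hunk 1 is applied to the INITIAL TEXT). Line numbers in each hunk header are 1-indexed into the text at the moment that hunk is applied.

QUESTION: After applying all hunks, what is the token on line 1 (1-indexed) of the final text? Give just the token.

Answer: pyqvb

Derivation:
Hunk 1: at line 2 remove [jjhwe,atfyu,jirp] add [znp,nbpv,iplzx] -> 8 lines: pyqvb brqx znp nbpv iplzx ubvlb thcu nyugp
Hunk 2: at line 4 remove [iplzx,ubvlb,thcu] add [hvuby] -> 6 lines: pyqvb brqx znp nbpv hvuby nyugp
Hunk 3: at line 1 remove [znp,nbpv] add [fsh,lxv,yuwa] -> 7 lines: pyqvb brqx fsh lxv yuwa hvuby nyugp
Hunk 4: at line 4 remove [yuwa,hvuby] add [jatsc] -> 6 lines: pyqvb brqx fsh lxv jatsc nyugp
Final line 1: pyqvb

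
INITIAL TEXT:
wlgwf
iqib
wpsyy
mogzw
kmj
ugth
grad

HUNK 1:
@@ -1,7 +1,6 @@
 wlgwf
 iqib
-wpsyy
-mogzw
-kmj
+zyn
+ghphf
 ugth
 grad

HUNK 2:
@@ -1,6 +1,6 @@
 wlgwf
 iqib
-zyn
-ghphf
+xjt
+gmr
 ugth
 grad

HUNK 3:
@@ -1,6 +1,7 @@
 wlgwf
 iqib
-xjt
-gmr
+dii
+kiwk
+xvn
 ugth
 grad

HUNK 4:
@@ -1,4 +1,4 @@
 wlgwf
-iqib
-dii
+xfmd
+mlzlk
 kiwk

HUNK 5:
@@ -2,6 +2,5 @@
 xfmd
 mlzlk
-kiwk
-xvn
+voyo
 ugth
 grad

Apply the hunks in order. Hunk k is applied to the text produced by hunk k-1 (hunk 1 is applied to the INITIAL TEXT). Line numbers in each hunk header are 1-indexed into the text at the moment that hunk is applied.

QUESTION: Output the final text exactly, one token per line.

Answer: wlgwf
xfmd
mlzlk
voyo
ugth
grad

Derivation:
Hunk 1: at line 1 remove [wpsyy,mogzw,kmj] add [zyn,ghphf] -> 6 lines: wlgwf iqib zyn ghphf ugth grad
Hunk 2: at line 1 remove [zyn,ghphf] add [xjt,gmr] -> 6 lines: wlgwf iqib xjt gmr ugth grad
Hunk 3: at line 1 remove [xjt,gmr] add [dii,kiwk,xvn] -> 7 lines: wlgwf iqib dii kiwk xvn ugth grad
Hunk 4: at line 1 remove [iqib,dii] add [xfmd,mlzlk] -> 7 lines: wlgwf xfmd mlzlk kiwk xvn ugth grad
Hunk 5: at line 2 remove [kiwk,xvn] add [voyo] -> 6 lines: wlgwf xfmd mlzlk voyo ugth grad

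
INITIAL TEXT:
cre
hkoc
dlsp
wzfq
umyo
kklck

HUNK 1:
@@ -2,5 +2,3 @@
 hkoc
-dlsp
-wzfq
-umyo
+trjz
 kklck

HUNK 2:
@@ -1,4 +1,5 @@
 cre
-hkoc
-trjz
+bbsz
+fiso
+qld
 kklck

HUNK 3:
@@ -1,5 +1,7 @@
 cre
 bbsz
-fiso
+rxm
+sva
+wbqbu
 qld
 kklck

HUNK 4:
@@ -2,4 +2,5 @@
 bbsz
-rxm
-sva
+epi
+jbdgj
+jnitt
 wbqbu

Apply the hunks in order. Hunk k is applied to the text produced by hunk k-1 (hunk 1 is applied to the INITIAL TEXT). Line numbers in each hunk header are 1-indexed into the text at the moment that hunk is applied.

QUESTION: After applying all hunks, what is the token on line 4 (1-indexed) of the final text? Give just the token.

Hunk 1: at line 2 remove [dlsp,wzfq,umyo] add [trjz] -> 4 lines: cre hkoc trjz kklck
Hunk 2: at line 1 remove [hkoc,trjz] add [bbsz,fiso,qld] -> 5 lines: cre bbsz fiso qld kklck
Hunk 3: at line 1 remove [fiso] add [rxm,sva,wbqbu] -> 7 lines: cre bbsz rxm sva wbqbu qld kklck
Hunk 4: at line 2 remove [rxm,sva] add [epi,jbdgj,jnitt] -> 8 lines: cre bbsz epi jbdgj jnitt wbqbu qld kklck
Final line 4: jbdgj

Answer: jbdgj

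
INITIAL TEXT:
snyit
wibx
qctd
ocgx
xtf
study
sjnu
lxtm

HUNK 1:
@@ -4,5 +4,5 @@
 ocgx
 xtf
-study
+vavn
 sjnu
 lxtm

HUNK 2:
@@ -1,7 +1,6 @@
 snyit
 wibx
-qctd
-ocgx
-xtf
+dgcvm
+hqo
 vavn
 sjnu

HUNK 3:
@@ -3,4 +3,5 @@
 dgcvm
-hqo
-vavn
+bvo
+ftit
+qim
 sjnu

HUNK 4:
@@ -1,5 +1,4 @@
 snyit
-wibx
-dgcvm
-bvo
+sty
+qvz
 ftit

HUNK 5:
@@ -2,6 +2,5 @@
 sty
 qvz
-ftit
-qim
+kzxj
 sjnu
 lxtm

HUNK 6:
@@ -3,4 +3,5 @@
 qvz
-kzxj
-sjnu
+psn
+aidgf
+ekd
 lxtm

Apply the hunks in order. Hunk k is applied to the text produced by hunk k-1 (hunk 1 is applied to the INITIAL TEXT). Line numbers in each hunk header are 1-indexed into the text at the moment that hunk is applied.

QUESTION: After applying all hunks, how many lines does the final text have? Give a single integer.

Answer: 7

Derivation:
Hunk 1: at line 4 remove [study] add [vavn] -> 8 lines: snyit wibx qctd ocgx xtf vavn sjnu lxtm
Hunk 2: at line 1 remove [qctd,ocgx,xtf] add [dgcvm,hqo] -> 7 lines: snyit wibx dgcvm hqo vavn sjnu lxtm
Hunk 3: at line 3 remove [hqo,vavn] add [bvo,ftit,qim] -> 8 lines: snyit wibx dgcvm bvo ftit qim sjnu lxtm
Hunk 4: at line 1 remove [wibx,dgcvm,bvo] add [sty,qvz] -> 7 lines: snyit sty qvz ftit qim sjnu lxtm
Hunk 5: at line 2 remove [ftit,qim] add [kzxj] -> 6 lines: snyit sty qvz kzxj sjnu lxtm
Hunk 6: at line 3 remove [kzxj,sjnu] add [psn,aidgf,ekd] -> 7 lines: snyit sty qvz psn aidgf ekd lxtm
Final line count: 7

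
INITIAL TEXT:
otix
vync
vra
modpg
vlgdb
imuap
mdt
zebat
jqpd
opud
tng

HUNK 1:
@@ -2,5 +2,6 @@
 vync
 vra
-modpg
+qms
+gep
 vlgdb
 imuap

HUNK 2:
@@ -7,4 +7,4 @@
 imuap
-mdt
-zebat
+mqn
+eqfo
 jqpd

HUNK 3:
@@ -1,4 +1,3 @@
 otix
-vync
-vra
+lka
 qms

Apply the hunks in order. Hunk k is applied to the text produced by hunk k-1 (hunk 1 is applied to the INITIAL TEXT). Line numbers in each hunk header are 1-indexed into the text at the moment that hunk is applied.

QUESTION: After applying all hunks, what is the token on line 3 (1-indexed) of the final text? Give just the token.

Answer: qms

Derivation:
Hunk 1: at line 2 remove [modpg] add [qms,gep] -> 12 lines: otix vync vra qms gep vlgdb imuap mdt zebat jqpd opud tng
Hunk 2: at line 7 remove [mdt,zebat] add [mqn,eqfo] -> 12 lines: otix vync vra qms gep vlgdb imuap mqn eqfo jqpd opud tng
Hunk 3: at line 1 remove [vync,vra] add [lka] -> 11 lines: otix lka qms gep vlgdb imuap mqn eqfo jqpd opud tng
Final line 3: qms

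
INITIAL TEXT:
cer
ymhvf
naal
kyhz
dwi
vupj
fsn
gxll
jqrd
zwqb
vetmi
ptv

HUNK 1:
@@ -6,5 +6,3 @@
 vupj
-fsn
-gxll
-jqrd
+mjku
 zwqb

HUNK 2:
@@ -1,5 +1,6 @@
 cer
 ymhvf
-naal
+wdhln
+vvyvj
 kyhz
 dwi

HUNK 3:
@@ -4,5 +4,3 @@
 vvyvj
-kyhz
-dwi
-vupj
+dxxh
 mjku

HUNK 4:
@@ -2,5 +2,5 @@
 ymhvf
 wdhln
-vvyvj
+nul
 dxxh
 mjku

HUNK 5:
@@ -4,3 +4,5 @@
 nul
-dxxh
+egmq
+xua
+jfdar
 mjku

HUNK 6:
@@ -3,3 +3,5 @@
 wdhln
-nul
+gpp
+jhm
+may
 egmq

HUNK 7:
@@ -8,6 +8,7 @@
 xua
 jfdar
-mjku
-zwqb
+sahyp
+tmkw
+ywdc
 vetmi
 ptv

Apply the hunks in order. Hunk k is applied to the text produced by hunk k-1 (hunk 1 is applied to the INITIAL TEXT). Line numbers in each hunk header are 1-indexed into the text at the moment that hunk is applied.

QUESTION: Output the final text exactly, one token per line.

Answer: cer
ymhvf
wdhln
gpp
jhm
may
egmq
xua
jfdar
sahyp
tmkw
ywdc
vetmi
ptv

Derivation:
Hunk 1: at line 6 remove [fsn,gxll,jqrd] add [mjku] -> 10 lines: cer ymhvf naal kyhz dwi vupj mjku zwqb vetmi ptv
Hunk 2: at line 1 remove [naal] add [wdhln,vvyvj] -> 11 lines: cer ymhvf wdhln vvyvj kyhz dwi vupj mjku zwqb vetmi ptv
Hunk 3: at line 4 remove [kyhz,dwi,vupj] add [dxxh] -> 9 lines: cer ymhvf wdhln vvyvj dxxh mjku zwqb vetmi ptv
Hunk 4: at line 2 remove [vvyvj] add [nul] -> 9 lines: cer ymhvf wdhln nul dxxh mjku zwqb vetmi ptv
Hunk 5: at line 4 remove [dxxh] add [egmq,xua,jfdar] -> 11 lines: cer ymhvf wdhln nul egmq xua jfdar mjku zwqb vetmi ptv
Hunk 6: at line 3 remove [nul] add [gpp,jhm,may] -> 13 lines: cer ymhvf wdhln gpp jhm may egmq xua jfdar mjku zwqb vetmi ptv
Hunk 7: at line 8 remove [mjku,zwqb] add [sahyp,tmkw,ywdc] -> 14 lines: cer ymhvf wdhln gpp jhm may egmq xua jfdar sahyp tmkw ywdc vetmi ptv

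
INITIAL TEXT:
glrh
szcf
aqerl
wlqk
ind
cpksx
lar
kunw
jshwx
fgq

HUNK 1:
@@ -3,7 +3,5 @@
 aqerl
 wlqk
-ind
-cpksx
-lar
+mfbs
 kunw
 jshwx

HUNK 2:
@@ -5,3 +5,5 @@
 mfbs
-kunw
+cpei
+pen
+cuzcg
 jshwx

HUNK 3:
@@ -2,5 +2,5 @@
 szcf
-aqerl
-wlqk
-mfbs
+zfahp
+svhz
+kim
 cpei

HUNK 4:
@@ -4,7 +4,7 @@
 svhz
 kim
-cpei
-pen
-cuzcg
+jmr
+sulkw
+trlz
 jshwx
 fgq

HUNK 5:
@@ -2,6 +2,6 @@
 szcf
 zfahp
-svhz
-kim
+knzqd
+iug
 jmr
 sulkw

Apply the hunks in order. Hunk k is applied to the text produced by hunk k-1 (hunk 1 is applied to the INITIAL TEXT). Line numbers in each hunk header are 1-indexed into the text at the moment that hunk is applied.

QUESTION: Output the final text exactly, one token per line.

Hunk 1: at line 3 remove [ind,cpksx,lar] add [mfbs] -> 8 lines: glrh szcf aqerl wlqk mfbs kunw jshwx fgq
Hunk 2: at line 5 remove [kunw] add [cpei,pen,cuzcg] -> 10 lines: glrh szcf aqerl wlqk mfbs cpei pen cuzcg jshwx fgq
Hunk 3: at line 2 remove [aqerl,wlqk,mfbs] add [zfahp,svhz,kim] -> 10 lines: glrh szcf zfahp svhz kim cpei pen cuzcg jshwx fgq
Hunk 4: at line 4 remove [cpei,pen,cuzcg] add [jmr,sulkw,trlz] -> 10 lines: glrh szcf zfahp svhz kim jmr sulkw trlz jshwx fgq
Hunk 5: at line 2 remove [svhz,kim] add [knzqd,iug] -> 10 lines: glrh szcf zfahp knzqd iug jmr sulkw trlz jshwx fgq

Answer: glrh
szcf
zfahp
knzqd
iug
jmr
sulkw
trlz
jshwx
fgq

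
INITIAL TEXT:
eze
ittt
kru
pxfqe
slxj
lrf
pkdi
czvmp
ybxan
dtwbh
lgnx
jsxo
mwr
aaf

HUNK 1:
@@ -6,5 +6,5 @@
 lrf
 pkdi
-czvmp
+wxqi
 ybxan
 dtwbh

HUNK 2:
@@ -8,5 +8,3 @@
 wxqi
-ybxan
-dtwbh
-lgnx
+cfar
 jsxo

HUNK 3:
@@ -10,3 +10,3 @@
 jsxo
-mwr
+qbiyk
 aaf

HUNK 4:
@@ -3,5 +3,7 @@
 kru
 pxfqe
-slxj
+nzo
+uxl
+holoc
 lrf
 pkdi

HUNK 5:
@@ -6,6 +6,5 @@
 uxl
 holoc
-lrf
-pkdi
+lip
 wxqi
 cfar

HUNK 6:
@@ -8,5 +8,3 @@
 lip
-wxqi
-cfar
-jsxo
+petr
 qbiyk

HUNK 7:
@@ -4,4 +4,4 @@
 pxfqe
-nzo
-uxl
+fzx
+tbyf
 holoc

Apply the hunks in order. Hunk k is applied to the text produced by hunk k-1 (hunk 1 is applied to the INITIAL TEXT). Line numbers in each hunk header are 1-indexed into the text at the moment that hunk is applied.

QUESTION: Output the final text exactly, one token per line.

Hunk 1: at line 6 remove [czvmp] add [wxqi] -> 14 lines: eze ittt kru pxfqe slxj lrf pkdi wxqi ybxan dtwbh lgnx jsxo mwr aaf
Hunk 2: at line 8 remove [ybxan,dtwbh,lgnx] add [cfar] -> 12 lines: eze ittt kru pxfqe slxj lrf pkdi wxqi cfar jsxo mwr aaf
Hunk 3: at line 10 remove [mwr] add [qbiyk] -> 12 lines: eze ittt kru pxfqe slxj lrf pkdi wxqi cfar jsxo qbiyk aaf
Hunk 4: at line 3 remove [slxj] add [nzo,uxl,holoc] -> 14 lines: eze ittt kru pxfqe nzo uxl holoc lrf pkdi wxqi cfar jsxo qbiyk aaf
Hunk 5: at line 6 remove [lrf,pkdi] add [lip] -> 13 lines: eze ittt kru pxfqe nzo uxl holoc lip wxqi cfar jsxo qbiyk aaf
Hunk 6: at line 8 remove [wxqi,cfar,jsxo] add [petr] -> 11 lines: eze ittt kru pxfqe nzo uxl holoc lip petr qbiyk aaf
Hunk 7: at line 4 remove [nzo,uxl] add [fzx,tbyf] -> 11 lines: eze ittt kru pxfqe fzx tbyf holoc lip petr qbiyk aaf

Answer: eze
ittt
kru
pxfqe
fzx
tbyf
holoc
lip
petr
qbiyk
aaf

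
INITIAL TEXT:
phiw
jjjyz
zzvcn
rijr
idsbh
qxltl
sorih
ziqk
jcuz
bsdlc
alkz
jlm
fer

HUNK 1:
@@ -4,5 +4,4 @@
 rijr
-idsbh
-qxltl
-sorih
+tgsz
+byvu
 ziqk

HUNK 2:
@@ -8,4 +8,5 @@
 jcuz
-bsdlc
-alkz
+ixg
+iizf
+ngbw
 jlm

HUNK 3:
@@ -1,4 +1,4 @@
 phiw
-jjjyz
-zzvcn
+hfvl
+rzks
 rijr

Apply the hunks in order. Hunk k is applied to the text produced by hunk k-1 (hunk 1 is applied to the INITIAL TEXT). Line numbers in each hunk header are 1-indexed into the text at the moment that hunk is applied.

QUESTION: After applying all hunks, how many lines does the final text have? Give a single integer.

Answer: 13

Derivation:
Hunk 1: at line 4 remove [idsbh,qxltl,sorih] add [tgsz,byvu] -> 12 lines: phiw jjjyz zzvcn rijr tgsz byvu ziqk jcuz bsdlc alkz jlm fer
Hunk 2: at line 8 remove [bsdlc,alkz] add [ixg,iizf,ngbw] -> 13 lines: phiw jjjyz zzvcn rijr tgsz byvu ziqk jcuz ixg iizf ngbw jlm fer
Hunk 3: at line 1 remove [jjjyz,zzvcn] add [hfvl,rzks] -> 13 lines: phiw hfvl rzks rijr tgsz byvu ziqk jcuz ixg iizf ngbw jlm fer
Final line count: 13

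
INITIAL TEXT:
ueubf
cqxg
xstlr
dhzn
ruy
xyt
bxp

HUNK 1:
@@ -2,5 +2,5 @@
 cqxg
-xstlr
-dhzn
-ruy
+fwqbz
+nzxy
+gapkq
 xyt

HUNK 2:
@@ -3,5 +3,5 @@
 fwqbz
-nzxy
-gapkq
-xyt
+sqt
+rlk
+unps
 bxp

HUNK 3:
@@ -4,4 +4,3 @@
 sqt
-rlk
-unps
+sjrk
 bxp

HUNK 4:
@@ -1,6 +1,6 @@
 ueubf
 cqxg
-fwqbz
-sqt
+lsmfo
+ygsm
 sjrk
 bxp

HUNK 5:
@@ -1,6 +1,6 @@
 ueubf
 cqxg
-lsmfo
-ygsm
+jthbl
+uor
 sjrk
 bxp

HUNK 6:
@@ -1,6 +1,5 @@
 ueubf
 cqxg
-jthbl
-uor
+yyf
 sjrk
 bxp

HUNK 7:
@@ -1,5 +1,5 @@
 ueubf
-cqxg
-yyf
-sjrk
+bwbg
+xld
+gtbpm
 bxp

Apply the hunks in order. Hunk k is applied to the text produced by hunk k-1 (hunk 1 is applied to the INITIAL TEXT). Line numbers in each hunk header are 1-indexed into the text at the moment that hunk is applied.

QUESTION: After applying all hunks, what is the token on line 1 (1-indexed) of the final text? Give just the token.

Hunk 1: at line 2 remove [xstlr,dhzn,ruy] add [fwqbz,nzxy,gapkq] -> 7 lines: ueubf cqxg fwqbz nzxy gapkq xyt bxp
Hunk 2: at line 3 remove [nzxy,gapkq,xyt] add [sqt,rlk,unps] -> 7 lines: ueubf cqxg fwqbz sqt rlk unps bxp
Hunk 3: at line 4 remove [rlk,unps] add [sjrk] -> 6 lines: ueubf cqxg fwqbz sqt sjrk bxp
Hunk 4: at line 1 remove [fwqbz,sqt] add [lsmfo,ygsm] -> 6 lines: ueubf cqxg lsmfo ygsm sjrk bxp
Hunk 5: at line 1 remove [lsmfo,ygsm] add [jthbl,uor] -> 6 lines: ueubf cqxg jthbl uor sjrk bxp
Hunk 6: at line 1 remove [jthbl,uor] add [yyf] -> 5 lines: ueubf cqxg yyf sjrk bxp
Hunk 7: at line 1 remove [cqxg,yyf,sjrk] add [bwbg,xld,gtbpm] -> 5 lines: ueubf bwbg xld gtbpm bxp
Final line 1: ueubf

Answer: ueubf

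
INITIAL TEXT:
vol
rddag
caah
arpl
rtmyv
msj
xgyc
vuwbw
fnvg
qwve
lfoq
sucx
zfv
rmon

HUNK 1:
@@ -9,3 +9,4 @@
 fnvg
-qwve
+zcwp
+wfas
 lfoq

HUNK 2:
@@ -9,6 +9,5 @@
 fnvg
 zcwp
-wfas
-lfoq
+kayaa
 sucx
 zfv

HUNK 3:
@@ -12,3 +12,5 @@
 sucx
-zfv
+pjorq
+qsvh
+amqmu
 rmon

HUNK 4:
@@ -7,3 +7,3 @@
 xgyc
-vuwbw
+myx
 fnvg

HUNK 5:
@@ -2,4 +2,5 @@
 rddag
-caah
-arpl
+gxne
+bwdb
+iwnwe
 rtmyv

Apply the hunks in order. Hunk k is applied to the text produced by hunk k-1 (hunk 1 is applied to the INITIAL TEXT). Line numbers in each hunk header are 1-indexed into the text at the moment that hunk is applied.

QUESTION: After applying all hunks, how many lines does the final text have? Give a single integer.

Hunk 1: at line 9 remove [qwve] add [zcwp,wfas] -> 15 lines: vol rddag caah arpl rtmyv msj xgyc vuwbw fnvg zcwp wfas lfoq sucx zfv rmon
Hunk 2: at line 9 remove [wfas,lfoq] add [kayaa] -> 14 lines: vol rddag caah arpl rtmyv msj xgyc vuwbw fnvg zcwp kayaa sucx zfv rmon
Hunk 3: at line 12 remove [zfv] add [pjorq,qsvh,amqmu] -> 16 lines: vol rddag caah arpl rtmyv msj xgyc vuwbw fnvg zcwp kayaa sucx pjorq qsvh amqmu rmon
Hunk 4: at line 7 remove [vuwbw] add [myx] -> 16 lines: vol rddag caah arpl rtmyv msj xgyc myx fnvg zcwp kayaa sucx pjorq qsvh amqmu rmon
Hunk 5: at line 2 remove [caah,arpl] add [gxne,bwdb,iwnwe] -> 17 lines: vol rddag gxne bwdb iwnwe rtmyv msj xgyc myx fnvg zcwp kayaa sucx pjorq qsvh amqmu rmon
Final line count: 17

Answer: 17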